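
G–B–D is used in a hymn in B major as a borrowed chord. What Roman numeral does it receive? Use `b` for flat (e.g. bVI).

G is the lowered form of scale degree 6 in B major (the diatonic degree 6 is G#). G–B–D is a major chord — the form found in B minor, not the diatonic vi (G#m). Borrowed into B major it is written bVI.

bVI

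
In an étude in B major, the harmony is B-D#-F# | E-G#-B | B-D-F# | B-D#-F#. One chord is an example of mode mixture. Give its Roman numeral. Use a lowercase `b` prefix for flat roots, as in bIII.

i

In B major the diatonic chords are B, C#m, D#m, E, F#, G#m, A#dim. B–D#–F# = B and E–G#–B = E are both diatonic. B–D–F# doesn't fit — on degree 1 B major would have B (I). Bm is the degree-1 chord of B minor, so it is the borrowed i.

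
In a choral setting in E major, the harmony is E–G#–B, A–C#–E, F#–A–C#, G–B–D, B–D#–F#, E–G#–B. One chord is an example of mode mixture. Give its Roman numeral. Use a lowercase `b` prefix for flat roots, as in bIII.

bIII

The diatonic triads in E major are E, F#m, G#m, A, B, C#m, D#dim. E–G#–B = E, A–C#–E = A, F#–A–C# = F#m and B–D#–F# = B are all diatonic. But G–B–D is foreign: the diatonic iii on degree 3 is G#m, whereas G comes from E minor. It is labeled bIII.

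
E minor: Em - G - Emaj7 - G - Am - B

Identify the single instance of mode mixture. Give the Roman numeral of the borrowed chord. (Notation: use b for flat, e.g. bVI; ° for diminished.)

Imaj7

In E minor (with V from harmonic minor) the diatonic chords are Em, F#dim, G, Am, B, C, D. Em, G, Am and B all belong to that set. Emaj7 (E–G#–B–D#) doesn't fit — on degree 1 E minor would have Em (i). Emaj7 is the degree-1 chord of E major, so it is the borrowed Imaj7.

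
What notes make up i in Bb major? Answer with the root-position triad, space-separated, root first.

Bb Db F

The root, Bb, is scale degree 1 — the same note in Bb major and Bb minor; only the chord quality changes. Building the minor chord from the parallel minor on Bb: Bb–Db–F.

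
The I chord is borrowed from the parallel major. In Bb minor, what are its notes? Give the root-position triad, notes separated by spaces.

The root, Bb, is scale degree 1 — the same note in Bb minor and Bb major; only the chord quality changes. Stacking thirds in Bb major on Bb gives Bb–D–F.

Bb D F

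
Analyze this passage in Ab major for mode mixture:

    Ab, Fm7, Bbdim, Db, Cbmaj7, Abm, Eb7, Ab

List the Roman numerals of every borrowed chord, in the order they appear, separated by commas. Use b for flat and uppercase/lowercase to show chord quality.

ii°, bIIImaj7, i

In Ab major the diatonic chords are Ab, Bbm, Cm, Db, Eb, Fm, Gdim. Of the given chords, Ab, Fm7, Db and Eb7 are diatonic. Bbdim (Bb–Db–Fb) doesn't fit — on degree 2 Ab major would have Bbm (ii). Bbdim is the degree-2 chord of Ab minor, so it is the borrowed ii°. But Cbmaj7 (Cb–Eb–Gb–Bb) is foreign: the diatonic iii on degree 3 is Cm, whereas Cbmaj7 comes from Ab minor. It is labeled bIIImaj7. But Abm (Ab–Cb–Eb) is foreign: the diatonic I on degree 1 is Ab, whereas Abm comes from Ab minor. It is labeled i.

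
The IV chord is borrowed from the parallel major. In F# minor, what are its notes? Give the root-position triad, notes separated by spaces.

IV is built on scale degree 4, which is B in both F# minor and its parallel. In F# major the chord on B is B–D#–F#.

B D# F#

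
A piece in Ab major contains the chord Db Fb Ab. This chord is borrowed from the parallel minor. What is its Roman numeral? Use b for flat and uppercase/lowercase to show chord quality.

iv

The root Db is the diatonic 4th degree of Ab major; the borrowing shows in the chord quality. Diatonically Ab major has Db (IV) on that degree; Db–Fb–Ab is instead the minor chord native to Ab minor, so it takes the label iv.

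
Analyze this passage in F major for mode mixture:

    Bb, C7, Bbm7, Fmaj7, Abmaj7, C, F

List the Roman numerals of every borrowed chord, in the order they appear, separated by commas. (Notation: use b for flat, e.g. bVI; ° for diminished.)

iv7, bIIImaj7

In F major the diatonic chords are F, Gm, Am, Bb, C, Dm, Edim. Bb, C7, Fmaj7, C and F all belong to that set. Bbm7 (Bb–Db–F–Ab) doesn't fit — on degree 4 F major would have Bb (IV). Bbm7 is the degree-4 chord of F minor, so it is the borrowed iv7. But Abmaj7 (Ab–C–Eb–G) is foreign: the diatonic iii on degree 3 is Am, whereas Abmaj7 comes from F minor. It is labeled bIIImaj7.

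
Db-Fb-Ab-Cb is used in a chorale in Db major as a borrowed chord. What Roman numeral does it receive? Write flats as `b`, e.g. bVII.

Db is scale degree 1 in Db major. Diatonically Db major has Db (I) on that degree; Db–Fb–Ab–Cb is instead the minor-seventh chord native to Db minor, so it takes the label i7.

i7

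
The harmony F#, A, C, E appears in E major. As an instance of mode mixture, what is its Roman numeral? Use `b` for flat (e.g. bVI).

The root F# is the diatonic 2nd degree of E major; the borrowing shows in the chord quality. The diatonic chord on degree 2 would be F#m (ii), but F#–A–C–E is the half-diminished-seventh chord from E minor. As a borrowed chord it is labeled iiø7.

iiø7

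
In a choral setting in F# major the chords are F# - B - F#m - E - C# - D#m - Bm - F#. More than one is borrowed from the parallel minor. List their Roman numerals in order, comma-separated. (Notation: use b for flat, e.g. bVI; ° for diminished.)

In F# major the diatonic chords are F#, G#m, A#m, B, C#, D#m, E#dim. F#, B, C# and D#m are all diatonic. F#m (F#–A–C#) is not: scale degree 1 in F# major carries F# (I). In F# minor the chord on that degree is F#m, so here it functions as i, borrowed from the parallel minor. But E (E–G#–B) is foreign: the diatonic vii° on degree 7 is E#dim, whereas E comes from F# minor. It is labeled bVII. Bm (B–D–F#) doesn't fit — on degree 4 F# major would have B (IV). Bm is the degree-4 chord of F# minor, so it is the borrowed iv.

i, bVII, iv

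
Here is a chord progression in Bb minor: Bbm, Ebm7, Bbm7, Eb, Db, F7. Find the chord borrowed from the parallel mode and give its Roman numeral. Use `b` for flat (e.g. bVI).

IV

The diatonic triads in Bb minor (with V from harmonic minor) are Bbm, Cdim, Db, Ebm, F, Gb, Ab. Bbm, Ebm7, Bbm7, Db and F7 all belong to that set. Eb (Eb–G–Bb) is not: scale degree 4 in Bb minor carries Ebm (iv). In Bb major the chord on that degree is Eb, so here it functions as IV, borrowed from the parallel major.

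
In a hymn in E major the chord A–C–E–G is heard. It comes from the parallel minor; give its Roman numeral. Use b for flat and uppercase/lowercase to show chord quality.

iv7

The root A is the diatonic 4th degree of E major; the borrowing shows in the chord quality. A–C–E–G is a minor-seventh chord — the form found in E minor, not the diatonic IV (A). Borrowed into E major it is written iv7.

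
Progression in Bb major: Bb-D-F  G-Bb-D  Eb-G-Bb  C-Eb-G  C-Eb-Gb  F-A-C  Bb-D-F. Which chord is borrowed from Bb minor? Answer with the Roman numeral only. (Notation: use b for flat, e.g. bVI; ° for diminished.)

In Bb major the diatonic chords are Bb, Cm, Dm, Eb, F, Gm, Adim. Of the given chords, Bb–D–F = Bb, G–Bb–D = Gm, Eb–G–Bb = Eb, C–Eb–G = Cm and F–A–C = F are diatonic. But C–Eb–Gb is foreign: the diatonic ii on degree 2 is Cm, whereas Cdim comes from Bb minor. It is labeled ii°.

ii°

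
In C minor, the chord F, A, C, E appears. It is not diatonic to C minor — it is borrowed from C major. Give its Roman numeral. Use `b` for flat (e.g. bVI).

F is scale degree 4 in C minor. F–A–C–E is a major-seventh chord — the form found in C major, not the diatonic iv (Fm). Borrowed into C minor it is written IVmaj7.

IVmaj7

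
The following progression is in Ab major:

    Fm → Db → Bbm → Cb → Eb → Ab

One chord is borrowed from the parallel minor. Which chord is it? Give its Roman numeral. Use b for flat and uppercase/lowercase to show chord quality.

bIII

The diatonic triads in Ab major are Ab, Bbm, Cm, Db, Eb, Fm, Gdim. Fm, Db, Bbm, Eb and Ab all belong to that set. But Cb (Cb–Eb–Gb) is foreign: the diatonic iii on degree 3 is Cm, whereas Cb comes from Ab minor. It is labeled bIII.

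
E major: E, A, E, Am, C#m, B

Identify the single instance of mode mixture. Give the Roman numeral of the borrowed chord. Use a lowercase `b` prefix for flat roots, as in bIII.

The diatonic triads in E major are E, F#m, G#m, A, B, C#m, D#dim. Of the given chords, E, A, C#m and B are diatonic. Am (A–C–E) doesn't fit — on degree 4 E major would have A (IV). Am is the degree-4 chord of E minor, so it is the borrowed iv.

iv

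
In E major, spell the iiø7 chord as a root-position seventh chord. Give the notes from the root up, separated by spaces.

F# A C E

The root, F#, is scale degree 2 — the same note in E major and E minor; only the chord quality changes. Stacking thirds in E minor on F# gives F#–A–C–E.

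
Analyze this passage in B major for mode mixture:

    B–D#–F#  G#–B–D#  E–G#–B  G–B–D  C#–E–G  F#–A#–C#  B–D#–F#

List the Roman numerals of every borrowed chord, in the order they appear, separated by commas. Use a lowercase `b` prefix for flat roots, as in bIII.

bVI, ii°

In B major the diatonic chords are B, C#m, D#m, E, F#, G#m, A#dim. Of the given chords, B–D#–F# = B, G#–B–D# = G#m, E–G#–B = E and F#–A#–C# = F# are diatonic. G–B–D doesn't fit — on degree 6 B major would have G#m (vi). G is the degree-6 chord of B minor, so it is the borrowed bVI. But C#–E–G is foreign: the diatonic ii on degree 2 is C#m, whereas C#dim comes from B minor. It is labeled ii°.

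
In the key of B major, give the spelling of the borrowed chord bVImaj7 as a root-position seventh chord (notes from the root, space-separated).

G B D F#

bVImaj7 is built on the lowered scale degree 6. In B major degree 6 is G#; lowered it becomes G. Stacking thirds in B minor on G gives G–B–D–F#.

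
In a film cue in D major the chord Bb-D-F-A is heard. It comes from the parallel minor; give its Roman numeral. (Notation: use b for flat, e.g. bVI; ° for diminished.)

bVImaj7

Bb is the lowered form of scale degree 6 in D major (the diatonic degree 6 is B). Bb–D–F–A is a major-seventh chord — the form found in D minor, not the diatonic vi (Bm). Borrowed into D major it is written bVImaj7.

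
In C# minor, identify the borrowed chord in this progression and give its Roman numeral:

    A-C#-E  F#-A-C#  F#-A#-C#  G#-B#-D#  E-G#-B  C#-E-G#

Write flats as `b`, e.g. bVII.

IV

The diatonic triads in C# minor (with V from harmonic minor) are C#m, D#dim, E, F#m, G#, A, B. A–C#–E = A, F#–A–C# = F#m, G#–B#–D# = G#, E–G#–B = E and C#–E–G# = C#m are all diatonic. F#–A#–C# is not: scale degree 4 in C# minor carries F#m (iv). In C# major the chord on that degree is F#, so here it functions as IV, borrowed from the parallel major.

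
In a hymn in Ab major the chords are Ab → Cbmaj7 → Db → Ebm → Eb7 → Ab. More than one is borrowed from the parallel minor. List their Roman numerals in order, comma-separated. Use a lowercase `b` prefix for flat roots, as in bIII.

Ab major has the diatonic set Ab, Bbm, Cm, Db, Eb, Fm, Gdim. Of the given chords, Ab, Db and Eb7 are diatonic. Cbmaj7 (Cb–Eb–Gb–Bb) is not: scale degree 3 in Ab major carries Cm (iii). In Ab minor the chord on that degree is Cbmaj7, so here it functions as bIIImaj7, borrowed from the parallel minor. Ebm (Eb–Gb–Bb) is not: scale degree 5 in Ab major carries Eb (V). In Ab minor the chord on that degree is Ebm, so here it functions as v, borrowed from the parallel minor.

bIIImaj7, v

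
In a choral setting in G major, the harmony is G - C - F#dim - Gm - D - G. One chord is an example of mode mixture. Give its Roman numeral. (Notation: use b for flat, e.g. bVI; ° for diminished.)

i

The diatonic triads in G major are G, Am, Bm, C, D, Em, F#dim. G, C, F#dim and D all belong to that set. But Gm (G–Bb–D) is foreign: the diatonic I on degree 1 is G, whereas Gm comes from G minor. It is labeled i.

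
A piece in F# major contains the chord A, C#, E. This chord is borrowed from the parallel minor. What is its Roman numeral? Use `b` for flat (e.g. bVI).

The root A is the lowered 3rd scale degree — diatonically F# major has A# there. A–C#–E is a major chord — the form found in F# minor, not the diatonic iii (A#m). Borrowed into F# major it is written bIII.

bIII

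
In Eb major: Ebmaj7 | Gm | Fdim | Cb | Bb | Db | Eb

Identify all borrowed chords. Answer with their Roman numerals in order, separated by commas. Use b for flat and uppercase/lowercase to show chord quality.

ii°, bVI, bVII

In Eb major the diatonic chords are Eb, Fm, Gm, Ab, Bb, Cm, Ddim. Of the given chords, Ebmaj7, Gm, Bb and Eb are diatonic. Fdim (F–Ab–Cb) is not: scale degree 2 in Eb major carries Fm (ii). In Eb minor the chord on that degree is Fdim, so here it functions as ii°, borrowed from the parallel minor. Cb (Cb–Eb–Gb) doesn't fit — on degree 6 Eb major would have Cm (vi). Cb is the degree-6 chord of Eb minor, so it is the borrowed bVI. Db (Db–F–Ab) is not: scale degree 7 in Eb major carries Ddim (vii°). In Eb minor the chord on that degree is Db, so here it functions as bVII, borrowed from the parallel minor.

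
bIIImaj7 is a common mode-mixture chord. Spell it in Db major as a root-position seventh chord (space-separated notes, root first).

Fb Ab Cb Eb

The root of bIIImaj7 is the lowered 3rd degree: F becomes Fb. Building the major-seventh chord from the parallel minor on Fb: Fb–Ab–Cb–Eb.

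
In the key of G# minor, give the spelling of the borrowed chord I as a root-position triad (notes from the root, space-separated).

G# B# D#

The root, G#, is scale degree 1 — the same note in G# minor and G# major; only the chord quality changes. Stacking thirds in G# major on G# gives G#–B#–D#.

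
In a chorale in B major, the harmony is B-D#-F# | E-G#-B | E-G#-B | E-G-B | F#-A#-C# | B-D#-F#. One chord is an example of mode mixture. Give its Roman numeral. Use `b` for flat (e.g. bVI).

B major has the diatonic set B, C#m, D#m, E, F#, G#m, A#dim. Of the given chords, B–D#–F# = B, E–G#–B = E and F#–A#–C# = F# are diatonic. But E–G–B is foreign: the diatonic IV on degree 4 is E, whereas Em comes from B minor. It is labeled iv.

iv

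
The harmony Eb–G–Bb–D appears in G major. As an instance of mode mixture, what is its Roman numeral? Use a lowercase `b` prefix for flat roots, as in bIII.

bVImaj7

Eb is the lowered form of scale degree 6 in G major (the diatonic degree 6 is E). Eb–G–Bb–D is a major-seventh chord — the form found in G minor, not the diatonic vi (Em). Borrowed into G major it is written bVImaj7.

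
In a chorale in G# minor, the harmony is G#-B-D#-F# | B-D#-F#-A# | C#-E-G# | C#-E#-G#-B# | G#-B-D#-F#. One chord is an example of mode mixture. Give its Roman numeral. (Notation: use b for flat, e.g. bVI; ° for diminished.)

IVmaj7

G# minor has the diatonic set G#m, A#dim, B, C#m, D#, E, F# (with V from harmonic minor). G#–B–D#–F# = G#m7, B–D#–F#–A# = Bmaj7 and C#–E–G# = C#m all belong to that set. C#–E#–G#–B# doesn't fit — on degree 4 G# minor would have C#m (iv). C#maj7 is the degree-4 chord of G# major, so it is the borrowed IVmaj7.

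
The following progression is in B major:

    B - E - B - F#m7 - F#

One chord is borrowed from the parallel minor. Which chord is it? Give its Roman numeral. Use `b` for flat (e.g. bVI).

v7

B major has the diatonic set B, C#m, D#m, E, F#, G#m, A#dim. B, E and F# all belong to that set. F#m7 (F#–A–C#–E) doesn't fit — on degree 5 B major would have F# (V). F#m7 is the degree-5 chord of B minor, so it is the borrowed v7.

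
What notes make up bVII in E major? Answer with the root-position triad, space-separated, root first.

D F# A

Scale degree 7 in E major is D#. bVII uses the lowered form, D, taken from E minor. Building the major chord from the parallel minor on D: D–F#–A.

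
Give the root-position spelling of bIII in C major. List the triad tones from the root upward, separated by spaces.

bIII is built on the lowered scale degree 3. In C major degree 3 is E; lowered it becomes Eb. In C minor the chord on Eb is Eb–G–Bb.

Eb G Bb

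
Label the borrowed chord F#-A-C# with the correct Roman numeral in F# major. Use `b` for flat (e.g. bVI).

i

The root F# is the diatonic 1st degree of F# major; the borrowing shows in the chord quality. Diatonically F# major has F# (I) on that degree; F#–A–C# is instead the minor chord native to F# minor, so it takes the label i.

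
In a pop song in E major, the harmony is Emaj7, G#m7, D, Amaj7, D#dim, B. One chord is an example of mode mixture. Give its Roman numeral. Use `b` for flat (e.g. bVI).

In E major the diatonic chords are E, F#m, G#m, A, B, C#m, D#dim. Of the given chords, Emaj7, G#m7, Amaj7, D#dim and B are diatonic. D (D–F#–A) is not: scale degree 7 in E major carries D#dim (vii°). In E minor the chord on that degree is D, so here it functions as bVII, borrowed from the parallel minor.

bVII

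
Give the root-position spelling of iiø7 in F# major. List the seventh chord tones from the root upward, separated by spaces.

G# B D F#

The root, G#, is scale degree 2 — the same note in F# major and F# minor; only the chord quality changes. Stacking thirds in F# minor on G# gives G#–B–D–F#.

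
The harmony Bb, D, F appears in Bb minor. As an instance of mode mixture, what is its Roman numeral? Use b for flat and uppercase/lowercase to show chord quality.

Bb is scale degree 1 in Bb minor. Diatonically Bb minor has Bbm (i) on that degree; Bb–D–F is instead the major chord native to Bb major, so it takes the label I.

I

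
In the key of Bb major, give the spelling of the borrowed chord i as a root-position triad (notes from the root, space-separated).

The root, Bb, is scale degree 1 — the same note in Bb major and Bb minor; only the chord quality changes. Building the minor chord from the parallel minor on Bb: Bb–Db–F.

Bb Db F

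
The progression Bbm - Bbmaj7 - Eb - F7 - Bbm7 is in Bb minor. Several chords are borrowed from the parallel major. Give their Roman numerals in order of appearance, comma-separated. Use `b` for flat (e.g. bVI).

Imaj7, IV

In Bb minor (with V from harmonic minor) the diatonic chords are Bbm, Cdim, Db, Ebm, F, Gb, Ab. Bbm, F7 and Bbm7 all belong to that set. Bbmaj7 (Bb–D–F–A) doesn't fit — on degree 1 Bb minor would have Bbm (i). Bbmaj7 is the degree-1 chord of Bb major, so it is the borrowed Imaj7. But Eb (Eb–G–Bb) is foreign: the diatonic iv on degree 4 is Ebm, whereas Eb comes from Bb major. It is labeled IV.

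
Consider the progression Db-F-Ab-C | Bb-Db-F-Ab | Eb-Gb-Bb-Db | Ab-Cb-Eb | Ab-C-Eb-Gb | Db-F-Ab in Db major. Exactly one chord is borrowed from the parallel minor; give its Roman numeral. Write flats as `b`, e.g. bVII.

In Db major the diatonic chords are Db, Ebm, Fm, Gb, Ab, Bbm, Cdim. Of the given chords, Db–F–Ab–C = Dbmaj7, Bb–Db–F–Ab = Bbm7, Eb–Gb–Bb–Db = Ebm7, Ab–C–Eb–Gb = Ab7 and Db–F–Ab = Db are diatonic. Ab–Cb–Eb doesn't fit — on degree 5 Db major would have Ab (V). Abm is the degree-5 chord of Db minor, so it is the borrowed v.

v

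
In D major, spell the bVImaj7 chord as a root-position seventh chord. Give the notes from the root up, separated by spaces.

Scale degree 6 in D major is B. bVImaj7 uses the lowered form, Bb, taken from D minor. Building the major-seventh chord from the parallel minor on Bb: Bb–D–F–A.

Bb D F A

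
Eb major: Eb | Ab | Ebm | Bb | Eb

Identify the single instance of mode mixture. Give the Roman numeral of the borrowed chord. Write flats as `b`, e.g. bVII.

i

Eb major has the diatonic set Eb, Fm, Gm, Ab, Bb, Cm, Ddim. Eb, Ab and Bb are all diatonic. Ebm (Eb–Gb–Bb) is not: scale degree 1 in Eb major carries Eb (I). In Eb minor the chord on that degree is Ebm, so here it functions as i, borrowed from the parallel minor.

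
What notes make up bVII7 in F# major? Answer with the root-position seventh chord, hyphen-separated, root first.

The root of bVII7 is the lowered 7th degree: E# becomes E. Stacking thirds in F# minor on E gives E–G#–B–D.

E-G#-B-D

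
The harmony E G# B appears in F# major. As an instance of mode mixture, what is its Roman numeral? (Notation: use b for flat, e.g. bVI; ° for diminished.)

bVII

In F# major scale degree 7 is E#; E is its lowered form, from F# minor. E–G#–B is a major chord — the form found in F# minor, not the diatonic vii° (E#dim). Borrowed into F# major it is written bVII.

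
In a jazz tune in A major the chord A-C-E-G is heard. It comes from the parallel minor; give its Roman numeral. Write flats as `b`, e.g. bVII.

i7

A is scale degree 1 in A major. Diatonically A major has A (I) on that degree; A–C–E–G is instead the minor-seventh chord native to A minor, so it takes the label i7.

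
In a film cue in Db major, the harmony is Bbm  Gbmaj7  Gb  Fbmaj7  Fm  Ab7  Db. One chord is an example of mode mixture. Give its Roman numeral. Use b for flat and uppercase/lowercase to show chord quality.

In Db major the diatonic chords are Db, Ebm, Fm, Gb, Ab, Bbm, Cdim. Of the given chords, Bbm, Gbmaj7, Gb, Fm, Ab7 and Db are diatonic. Fbmaj7 (Fb–Ab–Cb–Eb) doesn't fit — on degree 3 Db major would have Fm (iii). Fbmaj7 is the degree-3 chord of Db minor, so it is the borrowed bIIImaj7.

bIIImaj7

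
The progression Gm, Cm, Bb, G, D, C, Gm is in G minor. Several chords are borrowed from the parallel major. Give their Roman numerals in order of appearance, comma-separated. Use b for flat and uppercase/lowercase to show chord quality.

The diatonic triads in G minor (with V from harmonic minor) are Gm, Adim, Bb, Cm, D, Eb, F. Gm, Cm, Bb and D are all diatonic. G (G–B–D) is not: scale degree 1 in G minor carries Gm (i). In G major the chord on that degree is G, so here it functions as I, borrowed from the parallel major. But C (C–E–G) is foreign: the diatonic iv on degree 4 is Cm, whereas C comes from G major. It is labeled IV.

I, IV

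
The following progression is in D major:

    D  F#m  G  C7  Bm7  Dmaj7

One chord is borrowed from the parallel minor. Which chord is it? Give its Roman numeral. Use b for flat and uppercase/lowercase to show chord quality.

bVII7

D major has the diatonic set D, Em, F#m, G, A, Bm, C#dim. Of the given chords, D, F#m, G, Bm7 and Dmaj7 are diatonic. C7 (C–E–G–Bb) is not: scale degree 7 in D major carries C#dim (vii°). In D minor the chord on that degree is C7, so here it functions as bVII7, borrowed from the parallel minor.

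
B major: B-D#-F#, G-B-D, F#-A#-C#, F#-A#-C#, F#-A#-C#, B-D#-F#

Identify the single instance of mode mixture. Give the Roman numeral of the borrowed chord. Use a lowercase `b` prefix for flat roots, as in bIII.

In B major the diatonic chords are B, C#m, D#m, E, F#, G#m, A#dim. B–D#–F# = B and F#–A#–C# = F# both belong to that set. G–B–D doesn't fit — on degree 6 B major would have G#m (vi). G is the degree-6 chord of B minor, so it is the borrowed bVI.

bVI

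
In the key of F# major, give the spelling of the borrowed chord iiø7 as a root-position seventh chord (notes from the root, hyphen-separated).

The root, G#, is scale degree 2 — the same note in F# major and F# minor; only the chord quality changes. Building the half-diminished-seventh chord from the parallel minor on G#: G#–B–D–F#.

G#-B-D-F#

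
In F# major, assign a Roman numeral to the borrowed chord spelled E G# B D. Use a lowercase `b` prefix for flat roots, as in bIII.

bVII7

E is the lowered form of scale degree 7 in F# major (the diatonic degree 7 is E#). E–G#–B–D is a dominant-seventh chord — the form found in F# minor, not the diatonic vii° (E#dim). Borrowed into F# major it is written bVII7.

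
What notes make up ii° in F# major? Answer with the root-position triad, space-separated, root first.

G# B D

ii° is built on scale degree 2, which is G# in both F# major and its parallel. Building the diminished chord from the parallel minor on G#: G#–B–D.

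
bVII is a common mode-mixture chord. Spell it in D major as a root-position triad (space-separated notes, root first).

Scale degree 7 in D major is C#. bVII uses the lowered form, C, taken from D minor. In D minor the chord on C is C–E–G.

C E G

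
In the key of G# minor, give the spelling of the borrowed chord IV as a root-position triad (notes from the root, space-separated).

The root, C#, is scale degree 4 — the same note in G# minor and G# major; only the chord quality changes. Building the major chord from the parallel major on C#: C#–E#–G#.

C# E# G#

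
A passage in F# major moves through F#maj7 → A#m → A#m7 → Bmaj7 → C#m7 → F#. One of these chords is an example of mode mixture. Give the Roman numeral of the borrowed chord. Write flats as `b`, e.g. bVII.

v7

The diatonic triads in F# major are F#, G#m, A#m, B, C#, D#m, E#dim. Of the given chords, F#maj7, A#m, A#m7, Bmaj7 and F# are diatonic. But C#m7 (C#–E–G#–B) is foreign: the diatonic V on degree 5 is C#, whereas C#m7 comes from F# minor. It is labeled v7.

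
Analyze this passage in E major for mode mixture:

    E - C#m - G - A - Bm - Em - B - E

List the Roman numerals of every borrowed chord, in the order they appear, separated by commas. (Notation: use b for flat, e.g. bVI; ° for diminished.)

The diatonic triads in E major are E, F#m, G#m, A, B, C#m, D#dim. Of the given chords, E, C#m, A and B are diatonic. But G (G–B–D) is foreign: the diatonic iii on degree 3 is G#m, whereas G comes from E minor. It is labeled bIII. But Bm (B–D–F#) is foreign: the diatonic V on degree 5 is B, whereas Bm comes from E minor. It is labeled v. But Em (E–G–B) is foreign: the diatonic I on degree 1 is E, whereas Em comes from E minor. It is labeled i.

bIII, v, i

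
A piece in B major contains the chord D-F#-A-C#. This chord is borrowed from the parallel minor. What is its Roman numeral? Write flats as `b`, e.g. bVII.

In B major scale degree 3 is D#; D is its lowered form, from B minor. The diatonic chord on degree 3 would be D#m (iii), but D–F#–A–C# is the major-seventh chord from B minor. As a borrowed chord it is labeled bIIImaj7.

bIIImaj7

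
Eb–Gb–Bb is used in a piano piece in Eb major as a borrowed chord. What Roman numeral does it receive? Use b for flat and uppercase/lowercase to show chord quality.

i

Eb is scale degree 1 in Eb major. The diatonic chord on degree 1 would be Eb (I), but Eb–Gb–Bb is the minor chord from Eb minor. As a borrowed chord it is labeled i.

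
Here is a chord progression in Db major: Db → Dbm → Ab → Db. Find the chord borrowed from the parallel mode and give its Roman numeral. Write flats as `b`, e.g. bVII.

The diatonic triads in Db major are Db, Ebm, Fm, Gb, Ab, Bbm, Cdim. Db and Ab both belong to that set. But Dbm (Db–Fb–Ab) is foreign: the diatonic I on degree 1 is Db, whereas Dbm comes from Db minor. It is labeled i.

i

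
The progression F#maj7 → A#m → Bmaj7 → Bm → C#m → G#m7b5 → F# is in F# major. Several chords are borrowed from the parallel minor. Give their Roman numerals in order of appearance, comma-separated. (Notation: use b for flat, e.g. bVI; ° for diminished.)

F# major has the diatonic set F#, G#m, A#m, B, C#, D#m, E#dim. Of the given chords, F#maj7, A#m, Bmaj7 and F# are diatonic. But Bm (B–D–F#) is foreign: the diatonic IV on degree 4 is B, whereas Bm comes from F# minor. It is labeled iv. C#m (C#–E–G#) is not: scale degree 5 in F# major carries C# (V). In F# minor the chord on that degree is C#m, so here it functions as v, borrowed from the parallel minor. But G#m7b5 (G#–B–D–F#) is foreign: the diatonic ii on degree 2 is G#m, whereas G#m7b5 comes from F# minor. It is labeled iiø7.

iv, v, iiø7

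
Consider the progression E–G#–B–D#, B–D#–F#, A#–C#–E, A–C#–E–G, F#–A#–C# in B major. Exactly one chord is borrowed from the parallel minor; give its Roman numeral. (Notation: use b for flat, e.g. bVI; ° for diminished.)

In B major the diatonic chords are B, C#m, D#m, E, F#, G#m, A#dim. E–G#–B–D# = Emaj7, B–D#–F# = B, A#–C#–E = A#dim and F#–A#–C# = F# all belong to that set. A–C#–E–G doesn't fit — on degree 7 B major would have A#dim (vii°). A7 is the degree-7 chord of B minor, so it is the borrowed bVII7.

bVII7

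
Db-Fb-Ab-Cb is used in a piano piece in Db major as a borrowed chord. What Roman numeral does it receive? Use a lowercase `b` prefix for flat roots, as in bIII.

Db is scale degree 1 in Db major. The diatonic chord on degree 1 would be Db (I), but Db–Fb–Ab–Cb is the minor-seventh chord from Db minor. As a borrowed chord it is labeled i7.

i7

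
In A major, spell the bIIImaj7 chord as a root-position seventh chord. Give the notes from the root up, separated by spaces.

C E G B

bIIImaj7 is built on the lowered scale degree 3. In A major degree 3 is C#; lowered it becomes C. Building the major-seventh chord from the parallel minor on C: C–E–G–B.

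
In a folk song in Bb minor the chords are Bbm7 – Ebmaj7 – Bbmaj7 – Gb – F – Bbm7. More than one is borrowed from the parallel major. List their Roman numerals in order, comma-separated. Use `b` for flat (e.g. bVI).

The diatonic triads in Bb minor (with V from harmonic minor) are Bbm, Cdim, Db, Ebm, F, Gb, Ab. Bbm7, Gb and F are all diatonic. Ebmaj7 (Eb–G–Bb–D) is not: scale degree 4 in Bb minor carries Ebm (iv). In Bb major the chord on that degree is Ebmaj7, so here it functions as IVmaj7, borrowed from the parallel major. Bbmaj7 (Bb–D–F–A) doesn't fit — on degree 1 Bb minor would have Bbm (i). Bbmaj7 is the degree-1 chord of Bb major, so it is the borrowed Imaj7.

IVmaj7, Imaj7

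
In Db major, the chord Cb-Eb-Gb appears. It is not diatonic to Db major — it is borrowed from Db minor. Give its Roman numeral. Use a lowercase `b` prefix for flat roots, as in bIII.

Cb is the lowered form of scale degree 7 in Db major (the diatonic degree 7 is C). Diatonically Db major has Cdim (vii°) on that degree; Cb–Eb–Gb is instead the major chord native to Db minor, so it takes the label bVII.

bVII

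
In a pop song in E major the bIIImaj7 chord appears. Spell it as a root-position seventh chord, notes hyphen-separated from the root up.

Scale degree 3 in E major is G#. bIIImaj7 uses the lowered form, G, taken from E minor. In E minor the chord on G is G–B–D–F#.

G-B-D-F#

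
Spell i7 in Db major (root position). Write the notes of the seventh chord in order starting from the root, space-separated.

i7 is built on scale degree 1, which is Db in both Db major and its parallel. In Db minor the chord on Db is Db–Fb–Ab–Cb.

Db Fb Ab Cb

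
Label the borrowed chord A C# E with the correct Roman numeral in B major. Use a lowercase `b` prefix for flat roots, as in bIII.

bVII

A is the lowered form of scale degree 7 in B major (the diatonic degree 7 is A#). Diatonically B major has A#dim (vii°) on that degree; A–C#–E is instead the major chord native to B minor, so it takes the label bVII.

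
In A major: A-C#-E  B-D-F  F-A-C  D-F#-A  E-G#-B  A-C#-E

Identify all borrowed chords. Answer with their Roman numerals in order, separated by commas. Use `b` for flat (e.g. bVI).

ii°, bVI

A major has the diatonic set A, Bm, C#m, D, E, F#m, G#dim. A–C#–E = A, D–F#–A = D and E–G#–B = E are all diatonic. B–D–F is not: scale degree 2 in A major carries Bm (ii). In A minor the chord on that degree is Bdim, so here it functions as ii°, borrowed from the parallel minor. F–A–C doesn't fit — on degree 6 A major would have F#m (vi). F is the degree-6 chord of A minor, so it is the borrowed bVI.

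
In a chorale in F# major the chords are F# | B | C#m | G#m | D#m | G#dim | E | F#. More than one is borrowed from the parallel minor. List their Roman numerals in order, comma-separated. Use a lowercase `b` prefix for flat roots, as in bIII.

v, ii°, bVII

The diatonic triads in F# major are F#, G#m, A#m, B, C#, D#m, E#dim. Of the given chords, F#, B, G#m and D#m are diatonic. C#m (C#–E–G#) is not: scale degree 5 in F# major carries C# (V). In F# minor the chord on that degree is C#m, so here it functions as v, borrowed from the parallel minor. G#dim (G#–B–D) is not: scale degree 2 in F# major carries G#m (ii). In F# minor the chord on that degree is G#dim, so here it functions as ii°, borrowed from the parallel minor. E (E–G#–B) doesn't fit — on degree 7 F# major would have E#dim (vii°). E is the degree-7 chord of F# minor, so it is the borrowed bVII.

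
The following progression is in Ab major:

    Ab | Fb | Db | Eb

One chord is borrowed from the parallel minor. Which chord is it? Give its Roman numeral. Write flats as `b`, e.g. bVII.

bVI

The diatonic triads in Ab major are Ab, Bbm, Cm, Db, Eb, Fm, Gdim. Ab, Db and Eb are all diatonic. Fb (Fb–Ab–Cb) is not: scale degree 6 in Ab major carries Fm (vi). In Ab minor the chord on that degree is Fb, so here it functions as bVI, borrowed from the parallel minor.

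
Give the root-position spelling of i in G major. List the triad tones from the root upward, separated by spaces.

The root, G, is scale degree 1 — the same note in G major and G minor; only the chord quality changes. Building the minor chord from the parallel minor on G: G–Bb–D.

G Bb D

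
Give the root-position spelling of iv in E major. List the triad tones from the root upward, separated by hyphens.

A-C-E

The root, A, is scale degree 4 — the same note in E major and E minor; only the chord quality changes. Building the minor chord from the parallel minor on A: A–C–E.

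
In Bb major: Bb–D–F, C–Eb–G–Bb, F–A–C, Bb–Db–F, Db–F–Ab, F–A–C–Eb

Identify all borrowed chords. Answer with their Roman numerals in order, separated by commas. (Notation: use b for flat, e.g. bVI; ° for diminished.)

i, bIII

In Bb major the diatonic chords are Bb, Cm, Dm, Eb, F, Gm, Adim. Bb–D–F = Bb, C–Eb–G–Bb = Cm7, F–A–C = F and F–A–C–Eb = F7 all belong to that set. Bb–Db–F is not: scale degree 1 in Bb major carries Bb (I). In Bb minor the chord on that degree is Bbm, so here it functions as i, borrowed from the parallel minor. Db–F–Ab doesn't fit — on degree 3 Bb major would have Dm (iii). Db is the degree-3 chord of Bb minor, so it is the borrowed bIII.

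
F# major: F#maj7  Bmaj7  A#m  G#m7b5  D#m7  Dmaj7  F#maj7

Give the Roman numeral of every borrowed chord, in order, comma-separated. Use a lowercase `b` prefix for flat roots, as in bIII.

iiø7, bVImaj7

The diatonic triads in F# major are F#, G#m, A#m, B, C#, D#m, E#dim. F#maj7, Bmaj7, A#m and D#m7 are all diatonic. G#m7b5 (G#–B–D–F#) is not: scale degree 2 in F# major carries G#m (ii). In F# minor the chord on that degree is G#m7b5, so here it functions as iiø7, borrowed from the parallel minor. Dmaj7 (D–F#–A–C#) is not: scale degree 6 in F# major carries D#m (vi). In F# minor the chord on that degree is Dmaj7, so here it functions as bVImaj7, borrowed from the parallel minor.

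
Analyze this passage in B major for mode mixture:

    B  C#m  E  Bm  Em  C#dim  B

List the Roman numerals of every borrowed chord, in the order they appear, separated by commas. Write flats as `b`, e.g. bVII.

i, iv, ii°

B major has the diatonic set B, C#m, D#m, E, F#, G#m, A#dim. B, C#m and E all belong to that set. Bm (B–D–F#) doesn't fit — on degree 1 B major would have B (I). Bm is the degree-1 chord of B minor, so it is the borrowed i. Em (E–G–B) is not: scale degree 4 in B major carries E (IV). In B minor the chord on that degree is Em, so here it functions as iv, borrowed from the parallel minor. But C#dim (C#–E–G) is foreign: the diatonic ii on degree 2 is C#m, whereas C#dim comes from B minor. It is labeled ii°.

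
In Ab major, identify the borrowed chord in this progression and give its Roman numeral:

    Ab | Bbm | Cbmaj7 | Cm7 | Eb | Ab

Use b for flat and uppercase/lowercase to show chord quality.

Ab major has the diatonic set Ab, Bbm, Cm, Db, Eb, Fm, Gdim. Ab, Bbm, Cm7 and Eb all belong to that set. Cbmaj7 (Cb–Eb–Gb–Bb) doesn't fit — on degree 3 Ab major would have Cm (iii). Cbmaj7 is the degree-3 chord of Ab minor, so it is the borrowed bIIImaj7.

bIIImaj7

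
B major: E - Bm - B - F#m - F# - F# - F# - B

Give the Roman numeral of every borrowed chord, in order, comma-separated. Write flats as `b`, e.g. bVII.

i, v

B major has the diatonic set B, C#m, D#m, E, F#, G#m, A#dim. Of the given chords, E, B and F# are diatonic. Bm (B–D–F#) doesn't fit — on degree 1 B major would have B (I). Bm is the degree-1 chord of B minor, so it is the borrowed i. F#m (F#–A–C#) is not: scale degree 5 in B major carries F# (V). In B minor the chord on that degree is F#m, so here it functions as v, borrowed from the parallel minor.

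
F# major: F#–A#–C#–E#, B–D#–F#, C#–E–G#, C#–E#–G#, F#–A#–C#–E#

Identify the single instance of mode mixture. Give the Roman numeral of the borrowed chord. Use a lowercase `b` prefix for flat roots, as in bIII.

v

In F# major the diatonic chords are F#, G#m, A#m, B, C#, D#m, E#dim. Of the given chords, F#–A#–C#–E# = F#maj7, B–D#–F# = B and C#–E#–G# = C# are diatonic. But C#–E–G# is foreign: the diatonic V on degree 5 is C#, whereas C#m comes from F# minor. It is labeled v.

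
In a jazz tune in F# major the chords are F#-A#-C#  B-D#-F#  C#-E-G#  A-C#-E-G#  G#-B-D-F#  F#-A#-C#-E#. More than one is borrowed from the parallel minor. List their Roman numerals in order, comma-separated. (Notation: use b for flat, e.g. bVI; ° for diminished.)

In F# major the diatonic chords are F#, G#m, A#m, B, C#, D#m, E#dim. F#–A#–C# = F#, B–D#–F# = B and F#–A#–C#–E# = F#maj7 are all diatonic. C#–E–G# is not: scale degree 5 in F# major carries C# (V). In F# minor the chord on that degree is C#m, so here it functions as v, borrowed from the parallel minor. A–C#–E–G# doesn't fit — on degree 3 F# major would have A#m (iii). Amaj7 is the degree-3 chord of F# minor, so it is the borrowed bIIImaj7. G#–B–D–F# doesn't fit — on degree 2 F# major would have G#m (ii). G#m7b5 is the degree-2 chord of F# minor, so it is the borrowed iiø7.

v, bIIImaj7, iiø7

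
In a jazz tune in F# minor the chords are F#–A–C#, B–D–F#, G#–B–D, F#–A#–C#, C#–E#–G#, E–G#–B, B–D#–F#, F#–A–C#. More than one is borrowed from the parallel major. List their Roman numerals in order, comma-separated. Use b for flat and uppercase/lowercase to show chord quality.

I, IV

F# minor has the diatonic set F#m, G#dim, A, Bm, C#, D, E (with V from harmonic minor). F#–A–C# = F#m, B–D–F# = Bm, G#–B–D = G#dim, C#–E#–G# = C# and E–G#–B = E are all diatonic. But F#–A#–C# is foreign: the diatonic i on degree 1 is F#m, whereas F# comes from F# major. It is labeled I. B–D#–F# doesn't fit — on degree 4 F# minor would have Bm (iv). B is the degree-4 chord of F# major, so it is the borrowed IV.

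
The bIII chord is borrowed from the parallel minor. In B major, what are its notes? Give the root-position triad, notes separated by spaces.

bIII is built on the lowered scale degree 3. In B major degree 3 is D#; lowered it becomes D. In B minor the chord on D is D–F#–A.

D F# A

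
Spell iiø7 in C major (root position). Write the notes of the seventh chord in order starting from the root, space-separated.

D F Ab C

iiø7 is built on scale degree 2, which is D in both C major and its parallel. Stacking thirds in C minor on D gives D–F–Ab–C.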